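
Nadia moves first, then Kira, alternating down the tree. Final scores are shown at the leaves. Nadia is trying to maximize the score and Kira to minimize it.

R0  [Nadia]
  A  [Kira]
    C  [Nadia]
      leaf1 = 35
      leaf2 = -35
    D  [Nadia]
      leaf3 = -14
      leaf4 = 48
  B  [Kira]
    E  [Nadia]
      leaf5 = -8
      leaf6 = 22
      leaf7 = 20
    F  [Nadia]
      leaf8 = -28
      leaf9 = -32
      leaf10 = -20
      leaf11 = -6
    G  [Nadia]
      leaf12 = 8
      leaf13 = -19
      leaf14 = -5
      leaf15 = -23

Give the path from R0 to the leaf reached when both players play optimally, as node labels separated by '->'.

R0 -> A -> C -> leaf1

C (Nadia): max(35, -35) = 35
D (Nadia): max(-14, 48) = 48
A (Kira): min(35, 48) = 35
E (Nadia): max(-8, 22, 20) = 22
F (Nadia): max(-28, -32, -20, -6) = -6
G (Nadia): max(8, -19, -5, -23) = 8
B (Kira): min(22, -6, 8) = -6
R0 (Nadia): max(35, -6) = 35
At R0, Nadia picks A (highest: 35).
At A, Kira picks C (lowest: 35).
At C, Nadia picks leaf1 (highest: 35).
Terminal value 35.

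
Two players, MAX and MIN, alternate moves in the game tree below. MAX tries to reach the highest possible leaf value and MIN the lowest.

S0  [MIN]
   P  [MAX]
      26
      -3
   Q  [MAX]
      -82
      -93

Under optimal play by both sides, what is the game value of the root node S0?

P (MAX): max(26, -3) = 26
Q (MAX): max(-82, -93) = -82
S0 (MIN): min(26, -82) = -82

-82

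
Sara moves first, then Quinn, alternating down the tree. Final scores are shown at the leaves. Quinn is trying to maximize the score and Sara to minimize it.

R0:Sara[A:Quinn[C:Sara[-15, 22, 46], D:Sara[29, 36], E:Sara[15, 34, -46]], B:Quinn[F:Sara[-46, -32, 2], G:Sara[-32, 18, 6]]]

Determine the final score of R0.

C (Sara): min(-15, 22, 46) = -15
D (Sara): min(29, 36) = 29
E (Sara): min(15, 34, -46) = -46
A (Quinn): max(-15, 29, -46) = 29
F (Sara): min(-46, -32, 2) = -46
G (Sara): min(-32, 18, 6) = -32
B (Quinn): max(-46, -32) = -32
R0 (Sara): min(29, -32) = -32

-32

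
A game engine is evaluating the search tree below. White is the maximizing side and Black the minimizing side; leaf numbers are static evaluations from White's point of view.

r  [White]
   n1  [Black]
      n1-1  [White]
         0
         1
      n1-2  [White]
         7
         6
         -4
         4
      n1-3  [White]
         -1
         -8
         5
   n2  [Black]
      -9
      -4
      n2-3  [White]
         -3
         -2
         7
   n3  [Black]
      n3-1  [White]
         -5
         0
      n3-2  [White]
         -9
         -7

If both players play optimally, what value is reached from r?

1

n1-1 (White): max(0, 1) = 1
n1-2 (White): max(7, 6, -4, 4) = 7
n1-3 (White): max(-1, -8, 5) = 5
n1 (Black): min(1, 7, 5) = 1
n2-3 (White): max(-3, -2, 7) = 7
n2 (Black): min(-9, -4, 7) = -9
n3-1 (White): max(-5, 0) = 0
n3-2 (White): max(-9, -7) = -7
n3 (Black): min(0, -7) = -7
r (White): max(1, -9, -7) = 1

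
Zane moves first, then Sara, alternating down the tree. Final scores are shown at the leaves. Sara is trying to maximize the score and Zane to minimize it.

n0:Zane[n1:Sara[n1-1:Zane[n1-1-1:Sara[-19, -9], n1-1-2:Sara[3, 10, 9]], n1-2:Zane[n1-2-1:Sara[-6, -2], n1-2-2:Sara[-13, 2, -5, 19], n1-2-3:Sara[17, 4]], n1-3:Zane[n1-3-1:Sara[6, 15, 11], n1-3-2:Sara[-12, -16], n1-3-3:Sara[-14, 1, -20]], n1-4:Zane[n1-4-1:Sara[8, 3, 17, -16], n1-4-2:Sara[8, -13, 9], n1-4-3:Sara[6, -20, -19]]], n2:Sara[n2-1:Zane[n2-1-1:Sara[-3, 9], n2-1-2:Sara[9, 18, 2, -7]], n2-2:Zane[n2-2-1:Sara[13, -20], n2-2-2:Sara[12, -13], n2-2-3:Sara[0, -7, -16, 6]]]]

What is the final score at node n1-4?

n1-4-1 (Sara): max(8, 3, 17, -16) = 17
n1-4-2 (Sara): max(8, -13, 9) = 9
n1-4-3 (Sara): max(6, -20, -19) = 6
n1-4 (Zane): min(17, 9, 6) = 6

6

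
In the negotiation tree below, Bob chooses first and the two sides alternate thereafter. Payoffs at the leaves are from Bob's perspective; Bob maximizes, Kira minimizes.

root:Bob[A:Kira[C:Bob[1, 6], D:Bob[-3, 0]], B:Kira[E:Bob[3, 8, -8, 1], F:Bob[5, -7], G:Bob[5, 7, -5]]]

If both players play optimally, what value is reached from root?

C (Bob): max(1, 6) = 6
D (Bob): max(-3, 0) = 0
A (Kira): min(6, 0) = 0
E (Bob): max(3, 8, -8, 1) = 8
F (Bob): max(5, -7) = 5
G (Bob): max(5, 7, -5) = 7
B (Kira): min(8, 5, 7) = 5
root (Bob): max(0, 5) = 5

5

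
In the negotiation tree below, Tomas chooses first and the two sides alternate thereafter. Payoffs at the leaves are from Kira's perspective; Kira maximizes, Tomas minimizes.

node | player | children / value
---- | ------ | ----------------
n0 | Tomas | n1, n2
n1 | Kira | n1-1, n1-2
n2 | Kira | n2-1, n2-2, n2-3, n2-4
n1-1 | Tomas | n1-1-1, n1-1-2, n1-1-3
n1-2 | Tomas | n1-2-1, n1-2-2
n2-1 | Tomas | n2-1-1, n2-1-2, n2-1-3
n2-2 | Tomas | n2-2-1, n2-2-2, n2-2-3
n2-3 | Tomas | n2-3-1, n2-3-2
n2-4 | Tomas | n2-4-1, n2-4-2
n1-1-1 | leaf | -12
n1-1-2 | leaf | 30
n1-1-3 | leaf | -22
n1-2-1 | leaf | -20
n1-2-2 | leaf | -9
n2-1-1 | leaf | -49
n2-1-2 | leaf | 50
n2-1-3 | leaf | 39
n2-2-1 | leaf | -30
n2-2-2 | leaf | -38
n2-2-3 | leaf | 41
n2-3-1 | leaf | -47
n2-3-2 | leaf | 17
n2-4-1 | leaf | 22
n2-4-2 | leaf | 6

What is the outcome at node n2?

6

n2-1 (Tomas): min(-49, 50, 39) = -49
n2-2 (Tomas): min(-30, -38, 41) = -38
n2-3 (Tomas): min(-47, 17) = -47
n2-4 (Tomas): min(22, 6) = 6
n2 (Kira): max(-49, -38, -47, 6) = 6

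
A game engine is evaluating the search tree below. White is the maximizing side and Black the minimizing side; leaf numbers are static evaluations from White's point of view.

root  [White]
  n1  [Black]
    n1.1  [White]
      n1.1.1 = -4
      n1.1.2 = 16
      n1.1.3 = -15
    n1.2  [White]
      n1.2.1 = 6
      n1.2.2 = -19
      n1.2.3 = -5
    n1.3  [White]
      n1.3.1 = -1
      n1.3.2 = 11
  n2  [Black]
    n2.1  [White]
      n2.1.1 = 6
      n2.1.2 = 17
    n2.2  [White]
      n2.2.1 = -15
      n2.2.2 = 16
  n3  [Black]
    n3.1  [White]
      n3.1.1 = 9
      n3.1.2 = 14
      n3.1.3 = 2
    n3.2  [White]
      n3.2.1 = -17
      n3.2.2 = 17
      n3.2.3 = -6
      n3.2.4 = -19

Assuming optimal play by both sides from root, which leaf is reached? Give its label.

n2.2.2

n1.1 (White): max(-4, 16, -15) = 16
n1.2 (White): max(6, -19, -5) = 6
n1.3 (White): max(-1, 11) = 11
n1 (Black): min(16, 6, 11) = 6
n2.1 (White): max(6, 17) = 17
n2.2 (White): max(-15, 16) = 16
n2 (Black): min(17, 16) = 16
n3.1 (White): max(9, 14, 2) = 14
n3.2 (White): max(-17, 17, -6, -19) = 17
n3 (Black): min(14, 17) = 14
root (White): max(6, 16, 14) = 16
At root, White picks n2 (highest: 16).
At n2, Black picks n2.2 (lowest: 16).
At n2.2, White picks n2.2.2 (highest: 16).
Terminal value 16.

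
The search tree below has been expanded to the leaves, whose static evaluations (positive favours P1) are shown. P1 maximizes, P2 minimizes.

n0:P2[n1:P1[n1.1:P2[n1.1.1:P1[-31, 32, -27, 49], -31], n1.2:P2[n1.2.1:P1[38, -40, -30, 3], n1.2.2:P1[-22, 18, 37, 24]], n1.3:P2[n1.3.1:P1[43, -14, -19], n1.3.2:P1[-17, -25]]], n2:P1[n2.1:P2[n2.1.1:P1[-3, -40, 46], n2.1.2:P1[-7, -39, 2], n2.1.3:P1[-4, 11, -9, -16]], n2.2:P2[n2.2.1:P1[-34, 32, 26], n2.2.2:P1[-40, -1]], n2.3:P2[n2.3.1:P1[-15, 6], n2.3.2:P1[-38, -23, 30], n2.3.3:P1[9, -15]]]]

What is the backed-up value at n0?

6

n1.1.1 (P1): max(-31, 32, -27, 49) = 49
n1.1 (P2): min(49, -31) = -31
n1.2.1 (P1): max(38, -40, -30, 3) = 38
n1.2.2 (P1): max(-22, 18, 37, 24) = 37
n1.2 (P2): min(38, 37) = 37
n1.3.1 (P1): max(43, -14, -19) = 43
n1.3.2 (P1): max(-17, -25) = -17
n1.3 (P2): min(43, -17) = -17
n1 (P1): max(-31, 37, -17) = 37
n2.1.1 (P1): max(-3, -40, 46) = 46
n2.1.2 (P1): max(-7, -39, 2) = 2
n2.1.3 (P1): max(-4, 11, -9, -16) = 11
n2.1 (P2): min(46, 2, 11) = 2
n2.2.1 (P1): max(-34, 32, 26) = 32
n2.2.2 (P1): max(-40, -1) = -1
n2.2 (P2): min(32, -1) = -1
n2.3.1 (P1): max(-15, 6) = 6
n2.3.2 (P1): max(-38, -23, 30) = 30
n2.3.3 (P1): max(9, -15) = 9
n2.3 (P2): min(6, 30, 9) = 6
n2 (P1): max(2, -1, 6) = 6
n0 (P2): min(37, 6) = 6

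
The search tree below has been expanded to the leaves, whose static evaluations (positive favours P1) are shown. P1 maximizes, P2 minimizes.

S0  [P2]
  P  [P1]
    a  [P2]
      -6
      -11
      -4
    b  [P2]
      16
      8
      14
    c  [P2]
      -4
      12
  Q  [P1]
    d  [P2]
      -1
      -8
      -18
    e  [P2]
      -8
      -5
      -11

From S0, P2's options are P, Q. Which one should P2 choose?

a (P2): min(-6, -11, -4) = -11
b (P2): min(16, 8, 14) = 8
c (P2): min(-4, 12) = -4
P (P1): max(-11, 8, -4) = 8
d (P2): min(-1, -8, -18) = -18
e (P2): min(-8, -5, -11) = -11
Q (P1): max(-18, -11) = -11
S0 (P2): min(8, -11) = -11
P2 at S0 wants the lowest of {P=8, Q=-11}, so chooses Q.

Q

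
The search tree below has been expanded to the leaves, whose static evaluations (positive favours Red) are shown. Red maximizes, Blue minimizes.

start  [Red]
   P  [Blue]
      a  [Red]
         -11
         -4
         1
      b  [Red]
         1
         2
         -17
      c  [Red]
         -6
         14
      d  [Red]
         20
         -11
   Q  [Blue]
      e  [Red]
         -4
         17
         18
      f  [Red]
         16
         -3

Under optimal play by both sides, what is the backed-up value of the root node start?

a (Red): max(-11, -4, 1) = 1
b (Red): max(1, 2, -17) = 2
c (Red): max(-6, 14) = 14
d (Red): max(20, -11) = 20
P (Blue): min(1, 2, 14, 20) = 1
e (Red): max(-4, 17, 18) = 18
f (Red): max(16, -3) = 16
Q (Blue): min(18, 16) = 16
start (Red): max(1, 16) = 16

16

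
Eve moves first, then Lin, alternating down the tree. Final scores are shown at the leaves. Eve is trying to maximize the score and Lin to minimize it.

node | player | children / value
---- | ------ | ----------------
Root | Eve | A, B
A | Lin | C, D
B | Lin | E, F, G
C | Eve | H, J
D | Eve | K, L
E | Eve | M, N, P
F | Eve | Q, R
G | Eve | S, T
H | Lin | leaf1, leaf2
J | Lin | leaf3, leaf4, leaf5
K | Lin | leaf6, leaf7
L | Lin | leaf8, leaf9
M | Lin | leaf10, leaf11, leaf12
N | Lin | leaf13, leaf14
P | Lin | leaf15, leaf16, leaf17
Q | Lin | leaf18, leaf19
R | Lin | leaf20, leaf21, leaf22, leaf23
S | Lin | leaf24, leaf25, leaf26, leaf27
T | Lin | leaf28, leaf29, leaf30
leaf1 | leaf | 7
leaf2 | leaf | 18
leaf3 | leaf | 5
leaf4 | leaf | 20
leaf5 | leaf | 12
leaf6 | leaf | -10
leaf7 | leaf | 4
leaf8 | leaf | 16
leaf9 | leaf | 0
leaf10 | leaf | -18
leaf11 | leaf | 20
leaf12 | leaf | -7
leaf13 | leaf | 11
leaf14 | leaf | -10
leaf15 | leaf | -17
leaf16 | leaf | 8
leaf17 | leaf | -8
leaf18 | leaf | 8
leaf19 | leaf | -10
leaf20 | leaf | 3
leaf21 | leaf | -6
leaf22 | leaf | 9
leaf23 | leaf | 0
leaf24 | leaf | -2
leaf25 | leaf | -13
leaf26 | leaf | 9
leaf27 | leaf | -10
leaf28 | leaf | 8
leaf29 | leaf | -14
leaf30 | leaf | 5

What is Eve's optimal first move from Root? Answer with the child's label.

A

H (Lin): min(7, 18) = 7
J (Lin): min(5, 20, 12) = 5
C (Eve): max(7, 5) = 7
K (Lin): min(-10, 4) = -10
L (Lin): min(16, 0) = 0
D (Eve): max(-10, 0) = 0
A (Lin): min(7, 0) = 0
M (Lin): min(-18, 20, -7) = -18
N (Lin): min(11, -10) = -10
P (Lin): min(-17, 8, -8) = -17
E (Eve): max(-18, -10, -17) = -10
Q (Lin): min(8, -10) = -10
R (Lin): min(3, -6, 9, 0) = -6
F (Eve): max(-10, -6) = -6
S (Lin): min(-2, -13, 9, -10) = -13
T (Lin): min(8, -14, 5) = -14
G (Eve): max(-13, -14) = -13
B (Lin): min(-10, -6, -13) = -13
Root (Eve): max(0, -13) = 0
Eve at Root wants the highest of {A=0, B=-13}, so chooses A.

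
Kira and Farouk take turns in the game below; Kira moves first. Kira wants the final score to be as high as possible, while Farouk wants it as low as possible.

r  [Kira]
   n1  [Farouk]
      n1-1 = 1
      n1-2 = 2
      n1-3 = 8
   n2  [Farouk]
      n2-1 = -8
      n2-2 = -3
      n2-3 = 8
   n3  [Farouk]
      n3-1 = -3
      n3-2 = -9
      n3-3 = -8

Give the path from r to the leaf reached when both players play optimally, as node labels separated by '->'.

r -> n1 -> n1-1

n1 (Farouk): min(1, 2, 8) = 1
n2 (Farouk): min(-8, -3, 8) = -8
n3 (Farouk): min(-3, -9, -8) = -9
r (Kira): max(1, -8, -9) = 1
At r, Kira picks n1 (highest: 1).
At n1, Farouk picks n1-1 (lowest: 1).
Terminal value 1.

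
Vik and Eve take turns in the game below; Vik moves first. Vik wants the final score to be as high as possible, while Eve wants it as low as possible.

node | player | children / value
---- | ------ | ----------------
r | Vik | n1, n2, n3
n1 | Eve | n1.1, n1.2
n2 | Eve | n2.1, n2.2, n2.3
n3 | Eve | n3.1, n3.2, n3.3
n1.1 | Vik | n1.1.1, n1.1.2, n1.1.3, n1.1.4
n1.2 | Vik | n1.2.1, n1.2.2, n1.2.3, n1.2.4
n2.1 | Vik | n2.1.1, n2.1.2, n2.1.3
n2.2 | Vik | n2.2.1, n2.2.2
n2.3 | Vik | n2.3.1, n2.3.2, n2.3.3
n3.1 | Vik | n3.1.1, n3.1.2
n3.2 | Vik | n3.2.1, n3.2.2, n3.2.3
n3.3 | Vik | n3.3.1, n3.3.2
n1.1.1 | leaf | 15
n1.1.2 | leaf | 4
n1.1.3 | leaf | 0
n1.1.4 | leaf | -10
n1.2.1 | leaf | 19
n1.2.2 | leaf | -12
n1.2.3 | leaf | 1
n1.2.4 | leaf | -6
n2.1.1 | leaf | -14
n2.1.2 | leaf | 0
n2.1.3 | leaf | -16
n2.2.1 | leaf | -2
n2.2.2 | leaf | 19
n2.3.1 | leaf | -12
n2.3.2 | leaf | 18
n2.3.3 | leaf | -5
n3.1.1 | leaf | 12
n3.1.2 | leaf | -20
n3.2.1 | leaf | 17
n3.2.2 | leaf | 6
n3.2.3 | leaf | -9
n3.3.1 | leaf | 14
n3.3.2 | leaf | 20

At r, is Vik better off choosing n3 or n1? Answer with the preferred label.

n1

n3.1 (Vik): max(12, -20) = 12
n3.2 (Vik): max(17, 6, -9) = 17
n3.3 (Vik): max(14, 20) = 20
n3 (Eve): min(12, 17, 20) = 12
n1.1 (Vik): max(15, 4, 0, -10) = 15
n1.2 (Vik): max(19, -12, 1, -6) = 19
n1 (Eve): min(15, 19) = 15
Vik prefers the higher value; n3=12, n1=15. n1 is better since 15 > 12.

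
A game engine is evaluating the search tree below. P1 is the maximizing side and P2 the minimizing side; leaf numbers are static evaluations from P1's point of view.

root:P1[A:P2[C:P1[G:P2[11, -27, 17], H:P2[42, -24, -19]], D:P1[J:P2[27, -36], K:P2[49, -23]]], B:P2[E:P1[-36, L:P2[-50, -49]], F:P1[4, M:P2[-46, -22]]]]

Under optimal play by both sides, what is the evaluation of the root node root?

G (P2): min(11, -27, 17) = -27
H (P2): min(42, -24, -19) = -24
C (P1): max(-27, -24) = -24
J (P2): min(27, -36) = -36
K (P2): min(49, -23) = -23
D (P1): max(-36, -23) = -23
A (P2): min(-24, -23) = -24
L (P2): min(-50, -49) = -50
E (P1): max(-36, -50) = -36
M (P2): min(-46, -22) = -46
F (P1): max(4, -46) = 4
B (P2): min(-36, 4) = -36
root (P1): max(-24, -36) = -24

-24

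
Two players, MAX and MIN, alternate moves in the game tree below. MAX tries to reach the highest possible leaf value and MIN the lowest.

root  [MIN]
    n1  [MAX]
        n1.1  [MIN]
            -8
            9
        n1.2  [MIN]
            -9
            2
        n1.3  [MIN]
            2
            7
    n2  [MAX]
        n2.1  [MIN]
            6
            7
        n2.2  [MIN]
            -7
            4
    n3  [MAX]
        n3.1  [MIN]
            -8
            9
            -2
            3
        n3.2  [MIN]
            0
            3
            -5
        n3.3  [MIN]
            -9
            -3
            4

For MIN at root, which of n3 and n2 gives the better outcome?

n3

n3.1 (MIN): min(-8, 9, -2, 3) = -8
n3.2 (MIN): min(0, 3, -5) = -5
n3.3 (MIN): min(-9, -3, 4) = -9
n3 (MAX): max(-8, -5, -9) = -5
n2.1 (MIN): min(6, 7) = 6
n2.2 (MIN): min(-7, 4) = -7
n2 (MAX): max(6, -7) = 6
MIN prefers the lower value; n3=-5, n2=6. n3 is better since -5 < 6.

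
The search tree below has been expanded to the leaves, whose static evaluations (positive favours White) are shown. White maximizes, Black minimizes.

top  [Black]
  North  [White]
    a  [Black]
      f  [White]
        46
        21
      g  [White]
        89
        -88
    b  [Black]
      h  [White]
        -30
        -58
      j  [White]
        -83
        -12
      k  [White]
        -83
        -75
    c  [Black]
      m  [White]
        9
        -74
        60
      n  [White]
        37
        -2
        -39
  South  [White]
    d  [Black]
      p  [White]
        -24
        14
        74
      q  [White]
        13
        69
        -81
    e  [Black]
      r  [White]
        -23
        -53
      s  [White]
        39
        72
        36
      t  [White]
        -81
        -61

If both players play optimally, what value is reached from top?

f (White): max(46, 21) = 46
g (White): max(89, -88) = 89
a (Black): min(46, 89) = 46
h (White): max(-30, -58) = -30
j (White): max(-83, -12) = -12
k (White): max(-83, -75) = -75
b (Black): min(-30, -12, -75) = -75
m (White): max(9, -74, 60) = 60
n (White): max(37, -2, -39) = 37
c (Black): min(60, 37) = 37
North (White): max(46, -75, 37) = 46
p (White): max(-24, 14, 74) = 74
q (White): max(13, 69, -81) = 69
d (Black): min(74, 69) = 69
r (White): max(-23, -53) = -23
s (White): max(39, 72, 36) = 72
t (White): max(-81, -61) = -61
e (Black): min(-23, 72, -61) = -61
South (White): max(69, -61) = 69
top (Black): min(46, 69) = 46

46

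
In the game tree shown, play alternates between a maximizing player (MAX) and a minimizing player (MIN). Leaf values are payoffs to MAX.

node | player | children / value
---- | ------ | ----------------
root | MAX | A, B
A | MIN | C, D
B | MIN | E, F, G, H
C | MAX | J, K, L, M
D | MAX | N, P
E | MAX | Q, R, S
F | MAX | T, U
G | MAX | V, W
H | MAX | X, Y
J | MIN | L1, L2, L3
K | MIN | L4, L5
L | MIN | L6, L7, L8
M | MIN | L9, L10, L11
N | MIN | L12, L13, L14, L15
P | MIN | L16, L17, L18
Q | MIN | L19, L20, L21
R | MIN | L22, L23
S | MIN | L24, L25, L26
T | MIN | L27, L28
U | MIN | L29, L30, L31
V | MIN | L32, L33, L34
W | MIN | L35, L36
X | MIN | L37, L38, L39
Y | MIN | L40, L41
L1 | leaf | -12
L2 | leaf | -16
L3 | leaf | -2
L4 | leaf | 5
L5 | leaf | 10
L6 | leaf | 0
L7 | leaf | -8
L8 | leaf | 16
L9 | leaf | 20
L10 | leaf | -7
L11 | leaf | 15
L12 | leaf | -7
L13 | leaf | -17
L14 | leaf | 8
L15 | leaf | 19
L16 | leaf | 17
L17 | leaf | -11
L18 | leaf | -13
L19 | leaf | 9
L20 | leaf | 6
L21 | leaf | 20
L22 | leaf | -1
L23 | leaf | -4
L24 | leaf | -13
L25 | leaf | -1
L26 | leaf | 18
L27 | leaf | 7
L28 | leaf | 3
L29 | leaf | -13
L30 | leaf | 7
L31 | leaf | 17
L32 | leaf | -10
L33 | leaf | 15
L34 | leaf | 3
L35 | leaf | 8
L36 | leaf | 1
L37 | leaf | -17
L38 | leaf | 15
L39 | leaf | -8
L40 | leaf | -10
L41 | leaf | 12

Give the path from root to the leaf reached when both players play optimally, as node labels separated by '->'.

J (MIN): min(-12, -16, -2) = -16
K (MIN): min(5, 10) = 5
L (MIN): min(0, -8, 16) = -8
M (MIN): min(20, -7, 15) = -7
C (MAX): max(-16, 5, -8, -7) = 5
N (MIN): min(-7, -17, 8, 19) = -17
P (MIN): min(17, -11, -13) = -13
D (MAX): max(-17, -13) = -13
A (MIN): min(5, -13) = -13
Q (MIN): min(9, 6, 20) = 6
R (MIN): min(-1, -4) = -4
S (MIN): min(-13, -1, 18) = -13
E (MAX): max(6, -4, -13) = 6
T (MIN): min(7, 3) = 3
U (MIN): min(-13, 7, 17) = -13
F (MAX): max(3, -13) = 3
V (MIN): min(-10, 15, 3) = -10
W (MIN): min(8, 1) = 1
G (MAX): max(-10, 1) = 1
X (MIN): min(-17, 15, -8) = -17
Y (MIN): min(-10, 12) = -10
H (MAX): max(-17, -10) = -10
B (MIN): min(6, 3, 1, -10) = -10
root (MAX): max(-13, -10) = -10
At root, MAX picks B (highest: -10).
At B, MIN picks H (lowest: -10).
At H, MAX picks Y (highest: -10).
At Y, MIN picks L40 (lowest: -10).
Terminal value -10.

root -> B -> H -> Y -> L40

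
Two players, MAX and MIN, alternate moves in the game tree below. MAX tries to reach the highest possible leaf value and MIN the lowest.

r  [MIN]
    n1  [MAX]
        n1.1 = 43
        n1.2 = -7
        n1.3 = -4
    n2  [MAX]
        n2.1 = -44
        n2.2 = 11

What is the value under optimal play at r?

n1 (MAX): max(43, -7, -4) = 43
n2 (MAX): max(-44, 11) = 11
r (MIN): min(43, 11) = 11

11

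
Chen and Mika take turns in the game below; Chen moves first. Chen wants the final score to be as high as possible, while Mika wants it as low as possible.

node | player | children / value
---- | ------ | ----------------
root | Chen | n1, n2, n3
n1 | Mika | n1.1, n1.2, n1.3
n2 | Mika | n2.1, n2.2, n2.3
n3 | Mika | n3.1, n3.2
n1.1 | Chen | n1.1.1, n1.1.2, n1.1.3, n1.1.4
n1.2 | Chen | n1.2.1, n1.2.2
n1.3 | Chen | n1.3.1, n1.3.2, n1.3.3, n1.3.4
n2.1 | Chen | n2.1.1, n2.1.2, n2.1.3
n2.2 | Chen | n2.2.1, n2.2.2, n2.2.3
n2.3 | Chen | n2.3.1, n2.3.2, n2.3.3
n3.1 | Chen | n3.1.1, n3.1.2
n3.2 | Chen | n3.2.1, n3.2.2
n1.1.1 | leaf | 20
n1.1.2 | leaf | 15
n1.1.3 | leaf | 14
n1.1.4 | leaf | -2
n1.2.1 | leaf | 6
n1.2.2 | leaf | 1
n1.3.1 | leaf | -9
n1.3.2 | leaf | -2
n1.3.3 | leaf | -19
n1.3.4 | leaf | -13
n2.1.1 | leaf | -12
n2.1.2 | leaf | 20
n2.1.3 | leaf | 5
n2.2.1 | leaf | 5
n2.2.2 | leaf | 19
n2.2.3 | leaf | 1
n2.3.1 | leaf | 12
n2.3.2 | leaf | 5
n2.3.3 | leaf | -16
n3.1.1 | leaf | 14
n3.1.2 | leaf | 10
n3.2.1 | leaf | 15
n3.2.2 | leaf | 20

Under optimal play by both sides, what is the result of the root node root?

n1.1 (Chen): max(20, 15, 14, -2) = 20
n1.2 (Chen): max(6, 1) = 6
n1.3 (Chen): max(-9, -2, -19, -13) = -2
n1 (Mika): min(20, 6, -2) = -2
n2.1 (Chen): max(-12, 20, 5) = 20
n2.2 (Chen): max(5, 19, 1) = 19
n2.3 (Chen): max(12, 5, -16) = 12
n2 (Mika): min(20, 19, 12) = 12
n3.1 (Chen): max(14, 10) = 14
n3.2 (Chen): max(15, 20) = 20
n3 (Mika): min(14, 20) = 14
root (Chen): max(-2, 12, 14) = 14

14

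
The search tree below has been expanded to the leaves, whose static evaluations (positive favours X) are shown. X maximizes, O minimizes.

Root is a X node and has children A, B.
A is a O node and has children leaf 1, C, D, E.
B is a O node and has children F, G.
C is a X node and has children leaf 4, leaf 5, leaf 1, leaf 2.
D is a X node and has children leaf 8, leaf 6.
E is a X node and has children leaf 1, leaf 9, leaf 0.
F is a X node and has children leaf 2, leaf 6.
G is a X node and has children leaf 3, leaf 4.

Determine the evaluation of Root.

4

C (X): max(4, 5, 1, 2) = 5
D (X): max(8, 6) = 8
E (X): max(1, 9, 0) = 9
A (O): min(1, 5, 8, 9) = 1
F (X): max(2, 6) = 6
G (X): max(3, 4) = 4
B (O): min(6, 4) = 4
Root (X): max(1, 4) = 4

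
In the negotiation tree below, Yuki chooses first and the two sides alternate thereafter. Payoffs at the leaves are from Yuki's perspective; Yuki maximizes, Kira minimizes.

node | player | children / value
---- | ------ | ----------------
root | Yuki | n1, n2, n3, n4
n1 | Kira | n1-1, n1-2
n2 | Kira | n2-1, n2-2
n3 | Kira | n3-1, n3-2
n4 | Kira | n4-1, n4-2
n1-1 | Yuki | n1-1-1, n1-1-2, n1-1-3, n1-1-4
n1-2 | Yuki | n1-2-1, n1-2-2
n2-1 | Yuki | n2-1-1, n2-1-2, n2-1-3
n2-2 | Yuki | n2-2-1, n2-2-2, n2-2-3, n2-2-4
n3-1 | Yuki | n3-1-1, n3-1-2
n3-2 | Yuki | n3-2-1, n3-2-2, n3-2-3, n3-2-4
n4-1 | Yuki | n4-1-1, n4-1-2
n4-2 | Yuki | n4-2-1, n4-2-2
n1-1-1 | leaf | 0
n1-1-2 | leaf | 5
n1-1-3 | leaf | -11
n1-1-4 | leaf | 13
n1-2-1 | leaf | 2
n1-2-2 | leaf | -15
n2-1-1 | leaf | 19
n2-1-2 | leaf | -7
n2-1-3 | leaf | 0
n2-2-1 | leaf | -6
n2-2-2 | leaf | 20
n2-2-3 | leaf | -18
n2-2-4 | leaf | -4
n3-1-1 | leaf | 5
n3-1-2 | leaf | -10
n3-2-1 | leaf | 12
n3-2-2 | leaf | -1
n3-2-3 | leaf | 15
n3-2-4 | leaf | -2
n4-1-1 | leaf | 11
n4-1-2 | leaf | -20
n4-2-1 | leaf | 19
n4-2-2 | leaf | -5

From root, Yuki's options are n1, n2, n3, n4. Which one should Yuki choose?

n2

n1-1 (Yuki): max(0, 5, -11, 13) = 13
n1-2 (Yuki): max(2, -15) = 2
n1 (Kira): min(13, 2) = 2
n2-1 (Yuki): max(19, -7, 0) = 19
n2-2 (Yuki): max(-6, 20, -18, -4) = 20
n2 (Kira): min(19, 20) = 19
n3-1 (Yuki): max(5, -10) = 5
n3-2 (Yuki): max(12, -1, 15, -2) = 15
n3 (Kira): min(5, 15) = 5
n4-1 (Yuki): max(11, -20) = 11
n4-2 (Yuki): max(19, -5) = 19
n4 (Kira): min(11, 19) = 11
root (Yuki): max(2, 19, 5, 11) = 19
Yuki at root wants the highest of {n1=2, n2=19, n3=5, n4=11}, so chooses n2.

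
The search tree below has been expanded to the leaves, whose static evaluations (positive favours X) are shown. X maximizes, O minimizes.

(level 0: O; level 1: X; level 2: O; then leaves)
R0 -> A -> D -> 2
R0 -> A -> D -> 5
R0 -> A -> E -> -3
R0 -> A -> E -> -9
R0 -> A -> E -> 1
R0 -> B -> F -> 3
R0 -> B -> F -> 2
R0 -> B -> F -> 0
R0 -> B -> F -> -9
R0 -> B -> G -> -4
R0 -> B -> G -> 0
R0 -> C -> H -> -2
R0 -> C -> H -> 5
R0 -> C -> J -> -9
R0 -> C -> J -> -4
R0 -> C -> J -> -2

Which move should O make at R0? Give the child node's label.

D (O): min(2, 5) = 2
E (O): min(-3, -9, 1) = -9
A (X): max(2, -9) = 2
F (O): min(3, 2, 0, -9) = -9
G (O): min(-4, 0) = -4
B (X): max(-9, -4) = -4
H (O): min(-2, 5) = -2
J (O): min(-9, -4, -2) = -9
C (X): max(-2, -9) = -2
R0 (O): min(2, -4, -2) = -4
O at R0 wants the lowest of {A=2, B=-4, C=-2}, so chooses B.

B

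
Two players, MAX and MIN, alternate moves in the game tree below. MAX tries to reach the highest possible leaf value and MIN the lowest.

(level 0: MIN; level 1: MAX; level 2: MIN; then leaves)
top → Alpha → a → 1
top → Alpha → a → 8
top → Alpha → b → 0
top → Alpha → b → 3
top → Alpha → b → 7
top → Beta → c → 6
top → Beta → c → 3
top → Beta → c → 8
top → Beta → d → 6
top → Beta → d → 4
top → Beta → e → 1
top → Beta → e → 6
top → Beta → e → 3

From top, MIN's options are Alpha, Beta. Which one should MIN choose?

Alpha

a (MIN): min(1, 8) = 1
b (MIN): min(0, 3, 7) = 0
Alpha (MAX): max(1, 0) = 1
c (MIN): min(6, 3, 8) = 3
d (MIN): min(6, 4) = 4
e (MIN): min(1, 6, 3) = 1
Beta (MAX): max(3, 4, 1) = 4
top (MIN): min(1, 4) = 1
MIN at top wants the lowest of {Alpha=1, Beta=4}, so chooses Alpha.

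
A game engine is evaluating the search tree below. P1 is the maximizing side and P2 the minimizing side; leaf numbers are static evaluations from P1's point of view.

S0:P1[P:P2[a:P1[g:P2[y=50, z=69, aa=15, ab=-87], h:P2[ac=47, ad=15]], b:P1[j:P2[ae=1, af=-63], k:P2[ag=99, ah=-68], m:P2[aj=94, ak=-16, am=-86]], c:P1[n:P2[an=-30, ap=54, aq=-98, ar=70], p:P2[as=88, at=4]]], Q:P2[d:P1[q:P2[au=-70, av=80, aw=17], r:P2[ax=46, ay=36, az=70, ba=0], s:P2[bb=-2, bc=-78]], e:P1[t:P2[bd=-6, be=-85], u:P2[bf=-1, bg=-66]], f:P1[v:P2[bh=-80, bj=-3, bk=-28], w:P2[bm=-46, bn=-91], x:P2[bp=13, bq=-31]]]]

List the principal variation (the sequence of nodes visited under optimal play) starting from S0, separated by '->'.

S0 -> P -> b -> j -> af

g (P2): min(50, 69, 15, -87) = -87
h (P2): min(47, 15) = 15
a (P1): max(-87, 15) = 15
j (P2): min(1, -63) = -63
k (P2): min(99, -68) = -68
m (P2): min(94, -16, -86) = -86
b (P1): max(-63, -68, -86) = -63
n (P2): min(-30, 54, -98, 70) = -98
p (P2): min(88, 4) = 4
c (P1): max(-98, 4) = 4
P (P2): min(15, -63, 4) = -63
q (P2): min(-70, 80, 17) = -70
r (P2): min(46, 36, 70, 0) = 0
s (P2): min(-2, -78) = -78
d (P1): max(-70, 0, -78) = 0
t (P2): min(-6, -85) = -85
u (P2): min(-1, -66) = -66
e (P1): max(-85, -66) = -66
v (P2): min(-80, -3, -28) = -80
w (P2): min(-46, -91) = -91
x (P2): min(13, -31) = -31
f (P1): max(-80, -91, -31) = -31
Q (P2): min(0, -66, -31) = -66
S0 (P1): max(-63, -66) = -63
At S0, P1 picks P (highest: -63).
At P, P2 picks b (lowest: -63).
At b, P1 picks j (highest: -63).
At j, P2 picks af (lowest: -63).
Terminal value -63.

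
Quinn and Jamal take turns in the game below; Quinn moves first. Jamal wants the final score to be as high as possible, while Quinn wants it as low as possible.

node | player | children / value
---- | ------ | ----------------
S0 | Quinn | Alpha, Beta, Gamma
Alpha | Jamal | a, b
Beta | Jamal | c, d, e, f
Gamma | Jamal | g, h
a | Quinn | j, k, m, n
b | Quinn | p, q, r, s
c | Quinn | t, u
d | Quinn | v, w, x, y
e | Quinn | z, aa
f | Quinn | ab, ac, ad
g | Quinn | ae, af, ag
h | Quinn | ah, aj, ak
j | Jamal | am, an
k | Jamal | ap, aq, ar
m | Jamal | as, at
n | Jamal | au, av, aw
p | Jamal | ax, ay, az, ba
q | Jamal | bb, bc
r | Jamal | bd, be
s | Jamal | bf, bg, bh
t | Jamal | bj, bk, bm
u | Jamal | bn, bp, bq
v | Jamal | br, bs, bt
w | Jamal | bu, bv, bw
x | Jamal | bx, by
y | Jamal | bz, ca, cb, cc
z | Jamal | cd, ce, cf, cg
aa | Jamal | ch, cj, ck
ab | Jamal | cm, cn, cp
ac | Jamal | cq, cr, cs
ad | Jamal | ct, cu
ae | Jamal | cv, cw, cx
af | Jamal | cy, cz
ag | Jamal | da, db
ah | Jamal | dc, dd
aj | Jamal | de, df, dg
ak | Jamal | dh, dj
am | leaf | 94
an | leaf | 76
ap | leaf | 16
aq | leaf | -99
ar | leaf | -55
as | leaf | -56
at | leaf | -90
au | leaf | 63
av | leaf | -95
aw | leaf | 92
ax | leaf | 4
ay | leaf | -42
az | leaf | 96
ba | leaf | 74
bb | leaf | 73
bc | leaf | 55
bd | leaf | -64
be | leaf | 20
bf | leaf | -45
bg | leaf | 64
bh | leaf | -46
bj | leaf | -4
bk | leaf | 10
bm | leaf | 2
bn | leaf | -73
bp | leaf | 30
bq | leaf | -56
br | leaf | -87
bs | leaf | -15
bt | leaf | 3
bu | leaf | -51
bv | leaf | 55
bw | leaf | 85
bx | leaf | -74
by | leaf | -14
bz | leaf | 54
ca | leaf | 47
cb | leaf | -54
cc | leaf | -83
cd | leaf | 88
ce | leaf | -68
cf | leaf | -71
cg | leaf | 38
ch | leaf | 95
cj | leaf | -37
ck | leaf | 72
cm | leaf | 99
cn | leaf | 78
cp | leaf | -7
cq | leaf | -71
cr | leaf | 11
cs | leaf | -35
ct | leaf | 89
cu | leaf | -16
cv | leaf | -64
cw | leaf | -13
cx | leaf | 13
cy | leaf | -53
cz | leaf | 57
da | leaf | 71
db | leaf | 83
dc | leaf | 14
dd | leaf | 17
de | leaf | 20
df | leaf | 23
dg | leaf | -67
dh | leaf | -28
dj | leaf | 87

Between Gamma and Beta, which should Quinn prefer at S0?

ae (Jamal): max(-64, -13, 13) = 13
af (Jamal): max(-53, 57) = 57
ag (Jamal): max(71, 83) = 83
g (Quinn): min(13, 57, 83) = 13
ah (Jamal): max(14, 17) = 17
aj (Jamal): max(20, 23, -67) = 23
ak (Jamal): max(-28, 87) = 87
h (Quinn): min(17, 23, 87) = 17
Gamma (Jamal): max(13, 17) = 17
t (Jamal): max(-4, 10, 2) = 10
u (Jamal): max(-73, 30, -56) = 30
c (Quinn): min(10, 30) = 10
v (Jamal): max(-87, -15, 3) = 3
w (Jamal): max(-51, 55, 85) = 85
x (Jamal): max(-74, -14) = -14
y (Jamal): max(54, 47, -54, -83) = 54
d (Quinn): min(3, 85, -14, 54) = -14
z (Jamal): max(88, -68, -71, 38) = 88
aa (Jamal): max(95, -37, 72) = 95
e (Quinn): min(88, 95) = 88
ab (Jamal): max(99, 78, -7) = 99
ac (Jamal): max(-71, 11, -35) = 11
ad (Jamal): max(89, -16) = 89
f (Quinn): min(99, 11, 89) = 11
Beta (Jamal): max(10, -14, 88, 11) = 88
Quinn prefers the lower value; Gamma=17, Beta=88. Gamma is better since 17 < 88.

Gamma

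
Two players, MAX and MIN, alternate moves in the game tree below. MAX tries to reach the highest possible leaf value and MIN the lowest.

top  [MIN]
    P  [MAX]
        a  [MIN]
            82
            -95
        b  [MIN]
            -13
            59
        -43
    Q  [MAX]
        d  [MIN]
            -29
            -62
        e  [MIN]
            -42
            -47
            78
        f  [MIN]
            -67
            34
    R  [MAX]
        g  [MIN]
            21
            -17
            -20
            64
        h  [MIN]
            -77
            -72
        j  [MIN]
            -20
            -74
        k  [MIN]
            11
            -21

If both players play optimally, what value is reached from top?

-47

a (MIN): min(82, -95) = -95
b (MIN): min(-13, 59) = -13
P (MAX): max(-95, -13, -43) = -13
d (MIN): min(-29, -62) = -62
e (MIN): min(-42, -47, 78) = -47
f (MIN): min(-67, 34) = -67
Q (MAX): max(-62, -47, -67) = -47
g (MIN): min(21, -17, -20, 64) = -20
h (MIN): min(-77, -72) = -77
j (MIN): min(-20, -74) = -74
k (MIN): min(11, -21) = -21
R (MAX): max(-20, -77, -74, -21) = -20
top (MIN): min(-13, -47, -20) = -47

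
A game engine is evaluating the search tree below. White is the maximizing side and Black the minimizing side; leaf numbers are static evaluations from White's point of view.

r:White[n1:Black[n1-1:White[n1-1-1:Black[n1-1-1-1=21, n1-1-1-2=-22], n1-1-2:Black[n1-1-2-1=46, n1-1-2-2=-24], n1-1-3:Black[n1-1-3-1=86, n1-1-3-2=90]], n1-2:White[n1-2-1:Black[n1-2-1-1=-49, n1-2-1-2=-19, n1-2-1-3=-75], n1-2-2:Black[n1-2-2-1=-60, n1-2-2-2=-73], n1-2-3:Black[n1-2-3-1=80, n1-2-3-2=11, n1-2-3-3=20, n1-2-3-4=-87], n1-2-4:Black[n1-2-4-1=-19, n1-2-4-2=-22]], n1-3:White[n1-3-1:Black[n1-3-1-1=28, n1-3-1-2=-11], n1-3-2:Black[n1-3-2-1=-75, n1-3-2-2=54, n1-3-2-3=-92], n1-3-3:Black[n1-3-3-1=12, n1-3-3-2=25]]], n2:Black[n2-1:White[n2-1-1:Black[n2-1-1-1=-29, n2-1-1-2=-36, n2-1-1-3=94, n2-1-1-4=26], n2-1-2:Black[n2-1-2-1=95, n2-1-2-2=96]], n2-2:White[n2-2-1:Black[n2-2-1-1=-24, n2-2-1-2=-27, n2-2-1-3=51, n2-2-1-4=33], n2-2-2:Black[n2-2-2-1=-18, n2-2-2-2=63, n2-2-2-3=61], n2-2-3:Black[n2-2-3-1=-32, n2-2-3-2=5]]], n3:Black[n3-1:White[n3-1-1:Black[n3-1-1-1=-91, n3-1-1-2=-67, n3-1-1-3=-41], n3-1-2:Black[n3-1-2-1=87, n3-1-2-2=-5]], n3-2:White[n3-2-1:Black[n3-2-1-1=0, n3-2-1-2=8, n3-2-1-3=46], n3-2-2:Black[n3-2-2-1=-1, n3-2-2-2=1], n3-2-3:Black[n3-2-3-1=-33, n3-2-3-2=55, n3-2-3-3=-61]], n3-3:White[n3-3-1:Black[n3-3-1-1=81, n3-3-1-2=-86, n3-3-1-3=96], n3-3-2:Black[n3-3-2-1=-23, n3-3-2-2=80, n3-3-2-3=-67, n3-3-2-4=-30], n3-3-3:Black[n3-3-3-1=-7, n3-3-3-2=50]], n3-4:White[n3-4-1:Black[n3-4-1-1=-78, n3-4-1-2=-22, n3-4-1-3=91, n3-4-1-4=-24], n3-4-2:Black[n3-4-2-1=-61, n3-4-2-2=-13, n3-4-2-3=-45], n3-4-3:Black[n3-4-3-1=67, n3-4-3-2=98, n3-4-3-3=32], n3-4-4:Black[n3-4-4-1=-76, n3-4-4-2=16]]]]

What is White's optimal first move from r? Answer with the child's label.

n1-1-1 (Black): min(21, -22) = -22
n1-1-2 (Black): min(46, -24) = -24
n1-1-3 (Black): min(86, 90) = 86
n1-1 (White): max(-22, -24, 86) = 86
n1-2-1 (Black): min(-49, -19, -75) = -75
n1-2-2 (Black): min(-60, -73) = -73
n1-2-3 (Black): min(80, 11, 20, -87) = -87
n1-2-4 (Black): min(-19, -22) = -22
n1-2 (White): max(-75, -73, -87, -22) = -22
n1-3-1 (Black): min(28, -11) = -11
n1-3-2 (Black): min(-75, 54, -92) = -92
n1-3-3 (Black): min(12, 25) = 12
n1-3 (White): max(-11, -92, 12) = 12
n1 (Black): min(86, -22, 12) = -22
n2-1-1 (Black): min(-29, -36, 94, 26) = -36
n2-1-2 (Black): min(95, 96) = 95
n2-1 (White): max(-36, 95) = 95
n2-2-1 (Black): min(-24, -27, 51, 33) = -27
n2-2-2 (Black): min(-18, 63, 61) = -18
n2-2-3 (Black): min(-32, 5) = -32
n2-2 (White): max(-27, -18, -32) = -18
n2 (Black): min(95, -18) = -18
n3-1-1 (Black): min(-91, -67, -41) = -91
n3-1-2 (Black): min(87, -5) = -5
n3-1 (White): max(-91, -5) = -5
n3-2-1 (Black): min(0, 8, 46) = 0
n3-2-2 (Black): min(-1, 1) = -1
n3-2-3 (Black): min(-33, 55, -61) = -61
n3-2 (White): max(0, -1, -61) = 0
n3-3-1 (Black): min(81, -86, 96) = -86
n3-3-2 (Black): min(-23, 80, -67, -30) = -67
n3-3-3 (Black): min(-7, 50) = -7
n3-3 (White): max(-86, -67, -7) = -7
n3-4-1 (Black): min(-78, -22, 91, -24) = -78
n3-4-2 (Black): min(-61, -13, -45) = -61
n3-4-3 (Black): min(67, 98, 32) = 32
n3-4-4 (Black): min(-76, 16) = -76
n3-4 (White): max(-78, -61, 32, -76) = 32
n3 (Black): min(-5, 0, -7, 32) = -7
r (White): max(-22, -18, -7) = -7
White at r wants the highest of {n1=-22, n2=-18, n3=-7}, so chooses n3.

n3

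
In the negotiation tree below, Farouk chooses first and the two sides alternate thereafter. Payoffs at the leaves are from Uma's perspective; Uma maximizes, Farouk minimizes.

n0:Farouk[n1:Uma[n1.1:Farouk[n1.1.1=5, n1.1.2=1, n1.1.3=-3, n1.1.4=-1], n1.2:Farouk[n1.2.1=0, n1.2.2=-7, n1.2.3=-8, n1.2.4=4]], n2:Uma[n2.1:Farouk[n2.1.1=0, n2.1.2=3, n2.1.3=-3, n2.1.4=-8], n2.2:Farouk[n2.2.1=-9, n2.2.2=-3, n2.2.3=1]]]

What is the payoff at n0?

-8

n1.1 (Farouk): min(5, 1, -3, -1) = -3
n1.2 (Farouk): min(0, -7, -8, 4) = -8
n1 (Uma): max(-3, -8) = -3
n2.1 (Farouk): min(0, 3, -3, -8) = -8
n2.2 (Farouk): min(-9, -3, 1) = -9
n2 (Uma): max(-8, -9) = -8
n0 (Farouk): min(-3, -8) = -8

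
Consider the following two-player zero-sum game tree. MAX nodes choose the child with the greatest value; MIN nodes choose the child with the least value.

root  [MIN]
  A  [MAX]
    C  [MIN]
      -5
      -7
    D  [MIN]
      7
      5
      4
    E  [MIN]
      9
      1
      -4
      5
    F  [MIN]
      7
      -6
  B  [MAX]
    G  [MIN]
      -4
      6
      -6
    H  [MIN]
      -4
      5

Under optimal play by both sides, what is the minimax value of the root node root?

-4

C (MIN): min(-5, -7) = -7
D (MIN): min(7, 5, 4) = 4
E (MIN): min(9, 1, -4, 5) = -4
F (MIN): min(7, -6) = -6
A (MAX): max(-7, 4, -4, -6) = 4
G (MIN): min(-4, 6, -6) = -6
H (MIN): min(-4, 5) = -4
B (MAX): max(-6, -4) = -4
root (MIN): min(4, -4) = -4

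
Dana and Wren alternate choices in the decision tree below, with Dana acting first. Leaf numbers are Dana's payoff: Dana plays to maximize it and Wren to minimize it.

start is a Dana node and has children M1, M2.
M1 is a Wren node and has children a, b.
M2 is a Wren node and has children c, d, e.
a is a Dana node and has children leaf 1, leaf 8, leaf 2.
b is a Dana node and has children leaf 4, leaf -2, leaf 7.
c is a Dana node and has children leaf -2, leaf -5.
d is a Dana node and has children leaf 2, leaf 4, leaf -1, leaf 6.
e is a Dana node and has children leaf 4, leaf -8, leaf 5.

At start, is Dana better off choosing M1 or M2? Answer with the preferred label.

M1

a (Dana): max(1, 8, 2) = 8
b (Dana): max(4, -2, 7) = 7
M1 (Wren): min(8, 7) = 7
c (Dana): max(-2, -5) = -2
d (Dana): max(2, 4, -1, 6) = 6
e (Dana): max(4, -8, 5) = 5
M2 (Wren): min(-2, 6, 5) = -2
Dana prefers the higher value; M1=7, M2=-2. M1 is better since 7 > -2.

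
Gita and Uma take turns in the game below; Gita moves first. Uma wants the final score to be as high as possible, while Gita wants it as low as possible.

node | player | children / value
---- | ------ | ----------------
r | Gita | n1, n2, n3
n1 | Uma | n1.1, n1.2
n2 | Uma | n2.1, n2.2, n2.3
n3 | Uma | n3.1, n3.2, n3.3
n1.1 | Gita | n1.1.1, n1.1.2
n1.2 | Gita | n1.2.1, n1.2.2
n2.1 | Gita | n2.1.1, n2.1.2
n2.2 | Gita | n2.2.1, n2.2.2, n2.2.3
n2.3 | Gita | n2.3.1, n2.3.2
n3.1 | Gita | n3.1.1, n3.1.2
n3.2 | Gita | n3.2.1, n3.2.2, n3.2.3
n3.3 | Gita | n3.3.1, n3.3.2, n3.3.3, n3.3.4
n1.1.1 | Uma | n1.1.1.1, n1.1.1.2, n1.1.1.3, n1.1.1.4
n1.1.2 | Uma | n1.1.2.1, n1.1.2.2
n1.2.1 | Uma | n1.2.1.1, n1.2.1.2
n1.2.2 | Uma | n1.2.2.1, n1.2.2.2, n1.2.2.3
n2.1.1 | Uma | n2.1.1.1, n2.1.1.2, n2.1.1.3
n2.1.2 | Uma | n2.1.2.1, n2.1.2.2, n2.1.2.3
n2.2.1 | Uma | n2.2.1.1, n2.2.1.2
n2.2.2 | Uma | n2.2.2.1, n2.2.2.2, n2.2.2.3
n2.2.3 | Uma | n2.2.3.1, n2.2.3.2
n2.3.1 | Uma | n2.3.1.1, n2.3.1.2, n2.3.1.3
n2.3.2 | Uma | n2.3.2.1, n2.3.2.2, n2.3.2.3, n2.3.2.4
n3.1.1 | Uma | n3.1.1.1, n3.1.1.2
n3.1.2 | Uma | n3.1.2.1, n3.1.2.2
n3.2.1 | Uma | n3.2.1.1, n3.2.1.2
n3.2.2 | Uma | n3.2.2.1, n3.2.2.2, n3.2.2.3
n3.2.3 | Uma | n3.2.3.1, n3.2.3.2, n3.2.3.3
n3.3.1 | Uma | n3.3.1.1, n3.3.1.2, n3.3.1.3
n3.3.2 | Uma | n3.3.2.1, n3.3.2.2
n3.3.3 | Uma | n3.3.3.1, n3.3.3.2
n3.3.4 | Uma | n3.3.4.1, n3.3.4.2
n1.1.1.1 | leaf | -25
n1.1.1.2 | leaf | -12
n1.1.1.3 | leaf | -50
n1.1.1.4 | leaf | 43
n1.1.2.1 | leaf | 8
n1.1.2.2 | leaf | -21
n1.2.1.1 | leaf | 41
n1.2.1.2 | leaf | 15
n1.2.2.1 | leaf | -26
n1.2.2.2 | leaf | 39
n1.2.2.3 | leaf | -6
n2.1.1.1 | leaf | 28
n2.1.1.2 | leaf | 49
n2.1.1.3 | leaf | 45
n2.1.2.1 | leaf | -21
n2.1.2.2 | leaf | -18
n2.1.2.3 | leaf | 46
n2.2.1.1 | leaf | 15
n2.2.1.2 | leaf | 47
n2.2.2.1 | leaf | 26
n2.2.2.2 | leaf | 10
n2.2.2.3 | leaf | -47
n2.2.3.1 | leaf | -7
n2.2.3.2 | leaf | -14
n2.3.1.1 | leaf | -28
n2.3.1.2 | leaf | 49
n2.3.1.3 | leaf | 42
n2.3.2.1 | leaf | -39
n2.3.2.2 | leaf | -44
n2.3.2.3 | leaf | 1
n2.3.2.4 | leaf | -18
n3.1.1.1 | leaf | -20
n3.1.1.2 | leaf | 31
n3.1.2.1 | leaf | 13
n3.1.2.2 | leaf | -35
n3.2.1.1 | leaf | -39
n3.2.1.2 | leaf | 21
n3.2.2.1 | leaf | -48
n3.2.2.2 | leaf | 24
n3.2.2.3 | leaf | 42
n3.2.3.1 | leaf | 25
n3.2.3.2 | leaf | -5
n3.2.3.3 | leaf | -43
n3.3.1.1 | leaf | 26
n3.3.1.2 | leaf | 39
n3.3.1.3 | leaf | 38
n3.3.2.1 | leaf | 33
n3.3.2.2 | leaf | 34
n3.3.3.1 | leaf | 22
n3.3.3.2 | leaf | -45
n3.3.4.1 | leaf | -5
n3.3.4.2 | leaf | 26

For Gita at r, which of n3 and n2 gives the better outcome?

n3

n3.1.1 (Uma): max(-20, 31) = 31
n3.1.2 (Uma): max(13, -35) = 13
n3.1 (Gita): min(31, 13) = 13
n3.2.1 (Uma): max(-39, 21) = 21
n3.2.2 (Uma): max(-48, 24, 42) = 42
n3.2.3 (Uma): max(25, -5, -43) = 25
n3.2 (Gita): min(21, 42, 25) = 21
n3.3.1 (Uma): max(26, 39, 38) = 39
n3.3.2 (Uma): max(33, 34) = 34
n3.3.3 (Uma): max(22, -45) = 22
n3.3.4 (Uma): max(-5, 26) = 26
n3.3 (Gita): min(39, 34, 22, 26) = 22
n3 (Uma): max(13, 21, 22) = 22
n2.1.1 (Uma): max(28, 49, 45) = 49
n2.1.2 (Uma): max(-21, -18, 46) = 46
n2.1 (Gita): min(49, 46) = 46
n2.2.1 (Uma): max(15, 47) = 47
n2.2.2 (Uma): max(26, 10, -47) = 26
n2.2.3 (Uma): max(-7, -14) = -7
n2.2 (Gita): min(47, 26, -7) = -7
n2.3.1 (Uma): max(-28, 49, 42) = 49
n2.3.2 (Uma): max(-39, -44, 1, -18) = 1
n2.3 (Gita): min(49, 1) = 1
n2 (Uma): max(46, -7, 1) = 46
Gita prefers the lower value; n3=22, n2=46. n3 is better since 22 < 46.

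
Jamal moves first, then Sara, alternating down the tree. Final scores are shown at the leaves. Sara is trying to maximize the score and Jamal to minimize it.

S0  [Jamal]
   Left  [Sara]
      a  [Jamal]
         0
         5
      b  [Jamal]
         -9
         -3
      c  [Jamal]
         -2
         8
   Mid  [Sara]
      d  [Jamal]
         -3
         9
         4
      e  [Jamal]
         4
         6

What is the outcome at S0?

a (Jamal): min(0, 5) = 0
b (Jamal): min(-9, -3) = -9
c (Jamal): min(-2, 8) = -2
Left (Sara): max(0, -9, -2) = 0
d (Jamal): min(-3, 9, 4) = -3
e (Jamal): min(4, 6) = 4
Mid (Sara): max(-3, 4) = 4
S0 (Jamal): min(0, 4) = 0

0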